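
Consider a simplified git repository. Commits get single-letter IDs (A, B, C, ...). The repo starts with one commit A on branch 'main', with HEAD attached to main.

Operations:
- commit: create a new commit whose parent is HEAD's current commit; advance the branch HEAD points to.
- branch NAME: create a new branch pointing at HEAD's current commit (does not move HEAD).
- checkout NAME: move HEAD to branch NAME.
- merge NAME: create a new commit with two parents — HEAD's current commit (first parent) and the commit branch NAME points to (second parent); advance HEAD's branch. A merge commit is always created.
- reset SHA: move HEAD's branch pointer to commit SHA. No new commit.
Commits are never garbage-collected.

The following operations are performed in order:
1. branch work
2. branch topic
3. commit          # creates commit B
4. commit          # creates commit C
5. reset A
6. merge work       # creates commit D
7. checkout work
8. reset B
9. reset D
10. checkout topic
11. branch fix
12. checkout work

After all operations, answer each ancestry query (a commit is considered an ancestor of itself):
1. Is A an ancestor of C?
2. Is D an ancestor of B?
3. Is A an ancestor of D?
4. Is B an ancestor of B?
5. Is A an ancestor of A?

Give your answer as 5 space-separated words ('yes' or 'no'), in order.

Answer: yes no yes yes yes

Derivation:
After op 1 (branch): HEAD=main@A [main=A work=A]
After op 2 (branch): HEAD=main@A [main=A topic=A work=A]
After op 3 (commit): HEAD=main@B [main=B topic=A work=A]
After op 4 (commit): HEAD=main@C [main=C topic=A work=A]
After op 5 (reset): HEAD=main@A [main=A topic=A work=A]
After op 6 (merge): HEAD=main@D [main=D topic=A work=A]
After op 7 (checkout): HEAD=work@A [main=D topic=A work=A]
After op 8 (reset): HEAD=work@B [main=D topic=A work=B]
After op 9 (reset): HEAD=work@D [main=D topic=A work=D]
After op 10 (checkout): HEAD=topic@A [main=D topic=A work=D]
After op 11 (branch): HEAD=topic@A [fix=A main=D topic=A work=D]
After op 12 (checkout): HEAD=work@D [fix=A main=D topic=A work=D]
ancestors(C) = {A,B,C}; A in? yes
ancestors(B) = {A,B}; D in? no
ancestors(D) = {A,D}; A in? yes
ancestors(B) = {A,B}; B in? yes
ancestors(A) = {A}; A in? yes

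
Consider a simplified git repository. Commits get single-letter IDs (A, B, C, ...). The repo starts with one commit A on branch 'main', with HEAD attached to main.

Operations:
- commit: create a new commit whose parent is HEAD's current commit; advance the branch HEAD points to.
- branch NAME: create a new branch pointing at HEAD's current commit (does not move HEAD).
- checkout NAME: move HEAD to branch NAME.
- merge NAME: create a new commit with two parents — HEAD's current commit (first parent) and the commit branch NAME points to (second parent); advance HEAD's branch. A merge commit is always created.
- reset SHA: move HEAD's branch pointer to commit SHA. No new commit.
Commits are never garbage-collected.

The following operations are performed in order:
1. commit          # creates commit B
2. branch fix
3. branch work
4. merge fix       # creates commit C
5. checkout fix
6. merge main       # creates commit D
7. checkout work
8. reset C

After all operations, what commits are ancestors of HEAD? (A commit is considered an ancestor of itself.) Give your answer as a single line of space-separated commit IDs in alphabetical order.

Answer: A B C

Derivation:
After op 1 (commit): HEAD=main@B [main=B]
After op 2 (branch): HEAD=main@B [fix=B main=B]
After op 3 (branch): HEAD=main@B [fix=B main=B work=B]
After op 4 (merge): HEAD=main@C [fix=B main=C work=B]
After op 5 (checkout): HEAD=fix@B [fix=B main=C work=B]
After op 6 (merge): HEAD=fix@D [fix=D main=C work=B]
After op 7 (checkout): HEAD=work@B [fix=D main=C work=B]
After op 8 (reset): HEAD=work@C [fix=D main=C work=C]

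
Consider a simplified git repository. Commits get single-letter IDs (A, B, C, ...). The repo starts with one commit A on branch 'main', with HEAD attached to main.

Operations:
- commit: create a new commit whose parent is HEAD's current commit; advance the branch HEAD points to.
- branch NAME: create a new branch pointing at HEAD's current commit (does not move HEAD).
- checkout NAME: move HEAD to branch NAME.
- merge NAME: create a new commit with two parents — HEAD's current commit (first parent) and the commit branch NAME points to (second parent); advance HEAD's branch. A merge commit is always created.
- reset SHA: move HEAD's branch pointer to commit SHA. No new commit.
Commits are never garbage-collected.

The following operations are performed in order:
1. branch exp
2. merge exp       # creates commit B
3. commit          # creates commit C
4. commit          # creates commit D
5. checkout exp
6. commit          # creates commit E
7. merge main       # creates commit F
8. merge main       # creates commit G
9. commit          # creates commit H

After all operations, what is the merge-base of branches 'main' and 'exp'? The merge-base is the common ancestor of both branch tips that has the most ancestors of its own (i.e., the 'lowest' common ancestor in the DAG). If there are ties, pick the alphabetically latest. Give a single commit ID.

Answer: D

Derivation:
After op 1 (branch): HEAD=main@A [exp=A main=A]
After op 2 (merge): HEAD=main@B [exp=A main=B]
After op 3 (commit): HEAD=main@C [exp=A main=C]
After op 4 (commit): HEAD=main@D [exp=A main=D]
After op 5 (checkout): HEAD=exp@A [exp=A main=D]
After op 6 (commit): HEAD=exp@E [exp=E main=D]
After op 7 (merge): HEAD=exp@F [exp=F main=D]
After op 8 (merge): HEAD=exp@G [exp=G main=D]
After op 9 (commit): HEAD=exp@H [exp=H main=D]
ancestors(main=D): ['A', 'B', 'C', 'D']
ancestors(exp=H): ['A', 'B', 'C', 'D', 'E', 'F', 'G', 'H']
common: ['A', 'B', 'C', 'D']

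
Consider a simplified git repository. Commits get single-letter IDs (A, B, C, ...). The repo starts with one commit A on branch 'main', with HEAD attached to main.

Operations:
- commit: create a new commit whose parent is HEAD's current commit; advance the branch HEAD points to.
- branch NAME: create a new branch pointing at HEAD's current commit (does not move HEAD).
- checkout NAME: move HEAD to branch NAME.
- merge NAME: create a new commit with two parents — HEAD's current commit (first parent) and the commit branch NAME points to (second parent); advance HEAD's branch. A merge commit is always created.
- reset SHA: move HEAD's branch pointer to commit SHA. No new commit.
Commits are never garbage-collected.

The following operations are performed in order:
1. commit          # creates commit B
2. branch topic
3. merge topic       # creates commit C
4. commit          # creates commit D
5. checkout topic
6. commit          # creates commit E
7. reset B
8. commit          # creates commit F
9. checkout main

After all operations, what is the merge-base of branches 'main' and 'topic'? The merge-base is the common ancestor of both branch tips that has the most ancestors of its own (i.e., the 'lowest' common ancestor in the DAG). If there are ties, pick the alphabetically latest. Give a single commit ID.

Answer: B

Derivation:
After op 1 (commit): HEAD=main@B [main=B]
After op 2 (branch): HEAD=main@B [main=B topic=B]
After op 3 (merge): HEAD=main@C [main=C topic=B]
After op 4 (commit): HEAD=main@D [main=D topic=B]
After op 5 (checkout): HEAD=topic@B [main=D topic=B]
After op 6 (commit): HEAD=topic@E [main=D topic=E]
After op 7 (reset): HEAD=topic@B [main=D topic=B]
After op 8 (commit): HEAD=topic@F [main=D topic=F]
After op 9 (checkout): HEAD=main@D [main=D topic=F]
ancestors(main=D): ['A', 'B', 'C', 'D']
ancestors(topic=F): ['A', 'B', 'F']
common: ['A', 'B']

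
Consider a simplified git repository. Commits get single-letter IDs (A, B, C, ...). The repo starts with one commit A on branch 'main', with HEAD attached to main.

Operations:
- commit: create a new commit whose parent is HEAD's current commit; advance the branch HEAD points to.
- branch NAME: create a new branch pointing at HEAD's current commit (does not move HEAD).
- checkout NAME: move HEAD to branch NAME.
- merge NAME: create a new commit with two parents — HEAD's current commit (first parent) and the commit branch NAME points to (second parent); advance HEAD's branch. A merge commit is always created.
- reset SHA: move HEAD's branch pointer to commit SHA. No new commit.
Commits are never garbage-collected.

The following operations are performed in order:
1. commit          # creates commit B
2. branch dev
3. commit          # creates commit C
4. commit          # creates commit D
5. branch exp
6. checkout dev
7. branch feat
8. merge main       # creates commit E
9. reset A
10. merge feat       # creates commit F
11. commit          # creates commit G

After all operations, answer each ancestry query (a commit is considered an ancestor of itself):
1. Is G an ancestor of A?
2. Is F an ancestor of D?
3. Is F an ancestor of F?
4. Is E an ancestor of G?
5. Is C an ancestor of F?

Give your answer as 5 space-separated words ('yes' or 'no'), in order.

After op 1 (commit): HEAD=main@B [main=B]
After op 2 (branch): HEAD=main@B [dev=B main=B]
After op 3 (commit): HEAD=main@C [dev=B main=C]
After op 4 (commit): HEAD=main@D [dev=B main=D]
After op 5 (branch): HEAD=main@D [dev=B exp=D main=D]
After op 6 (checkout): HEAD=dev@B [dev=B exp=D main=D]
After op 7 (branch): HEAD=dev@B [dev=B exp=D feat=B main=D]
After op 8 (merge): HEAD=dev@E [dev=E exp=D feat=B main=D]
After op 9 (reset): HEAD=dev@A [dev=A exp=D feat=B main=D]
After op 10 (merge): HEAD=dev@F [dev=F exp=D feat=B main=D]
After op 11 (commit): HEAD=dev@G [dev=G exp=D feat=B main=D]
ancestors(A) = {A}; G in? no
ancestors(D) = {A,B,C,D}; F in? no
ancestors(F) = {A,B,F}; F in? yes
ancestors(G) = {A,B,F,G}; E in? no
ancestors(F) = {A,B,F}; C in? no

Answer: no no yes no no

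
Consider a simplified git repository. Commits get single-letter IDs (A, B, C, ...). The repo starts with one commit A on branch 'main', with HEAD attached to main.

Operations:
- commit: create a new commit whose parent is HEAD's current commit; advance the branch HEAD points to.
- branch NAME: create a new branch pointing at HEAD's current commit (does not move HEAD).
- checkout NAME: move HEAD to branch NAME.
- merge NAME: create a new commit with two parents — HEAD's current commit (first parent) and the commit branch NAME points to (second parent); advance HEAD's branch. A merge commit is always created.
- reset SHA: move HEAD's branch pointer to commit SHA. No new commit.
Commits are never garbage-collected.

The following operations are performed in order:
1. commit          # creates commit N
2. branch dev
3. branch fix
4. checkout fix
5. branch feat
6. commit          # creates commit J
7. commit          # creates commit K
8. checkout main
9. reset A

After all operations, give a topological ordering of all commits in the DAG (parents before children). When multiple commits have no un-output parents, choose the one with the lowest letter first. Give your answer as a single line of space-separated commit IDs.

Answer: A N J K

Derivation:
After op 1 (commit): HEAD=main@N [main=N]
After op 2 (branch): HEAD=main@N [dev=N main=N]
After op 3 (branch): HEAD=main@N [dev=N fix=N main=N]
After op 4 (checkout): HEAD=fix@N [dev=N fix=N main=N]
After op 5 (branch): HEAD=fix@N [dev=N feat=N fix=N main=N]
After op 6 (commit): HEAD=fix@J [dev=N feat=N fix=J main=N]
After op 7 (commit): HEAD=fix@K [dev=N feat=N fix=K main=N]
After op 8 (checkout): HEAD=main@N [dev=N feat=N fix=K main=N]
After op 9 (reset): HEAD=main@A [dev=N feat=N fix=K main=A]
commit A: parents=[]
commit J: parents=['N']
commit K: parents=['J']
commit N: parents=['A']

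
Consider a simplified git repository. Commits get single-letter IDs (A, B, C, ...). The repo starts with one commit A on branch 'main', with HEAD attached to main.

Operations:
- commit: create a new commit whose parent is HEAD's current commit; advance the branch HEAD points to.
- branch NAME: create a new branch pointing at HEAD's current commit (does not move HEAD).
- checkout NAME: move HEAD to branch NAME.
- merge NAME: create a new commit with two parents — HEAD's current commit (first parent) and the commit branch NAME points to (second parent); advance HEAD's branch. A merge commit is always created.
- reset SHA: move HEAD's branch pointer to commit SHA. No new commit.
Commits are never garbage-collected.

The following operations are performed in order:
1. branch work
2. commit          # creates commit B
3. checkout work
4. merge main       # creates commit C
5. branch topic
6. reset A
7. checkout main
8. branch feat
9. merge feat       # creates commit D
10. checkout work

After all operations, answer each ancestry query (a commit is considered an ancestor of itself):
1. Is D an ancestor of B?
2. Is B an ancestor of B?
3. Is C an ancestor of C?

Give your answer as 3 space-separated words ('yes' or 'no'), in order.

After op 1 (branch): HEAD=main@A [main=A work=A]
After op 2 (commit): HEAD=main@B [main=B work=A]
After op 3 (checkout): HEAD=work@A [main=B work=A]
After op 4 (merge): HEAD=work@C [main=B work=C]
After op 5 (branch): HEAD=work@C [main=B topic=C work=C]
After op 6 (reset): HEAD=work@A [main=B topic=C work=A]
After op 7 (checkout): HEAD=main@B [main=B topic=C work=A]
After op 8 (branch): HEAD=main@B [feat=B main=B topic=C work=A]
After op 9 (merge): HEAD=main@D [feat=B main=D topic=C work=A]
After op 10 (checkout): HEAD=work@A [feat=B main=D topic=C work=A]
ancestors(B) = {A,B}; D in? no
ancestors(B) = {A,B}; B in? yes
ancestors(C) = {A,B,C}; C in? yes

Answer: no yes yes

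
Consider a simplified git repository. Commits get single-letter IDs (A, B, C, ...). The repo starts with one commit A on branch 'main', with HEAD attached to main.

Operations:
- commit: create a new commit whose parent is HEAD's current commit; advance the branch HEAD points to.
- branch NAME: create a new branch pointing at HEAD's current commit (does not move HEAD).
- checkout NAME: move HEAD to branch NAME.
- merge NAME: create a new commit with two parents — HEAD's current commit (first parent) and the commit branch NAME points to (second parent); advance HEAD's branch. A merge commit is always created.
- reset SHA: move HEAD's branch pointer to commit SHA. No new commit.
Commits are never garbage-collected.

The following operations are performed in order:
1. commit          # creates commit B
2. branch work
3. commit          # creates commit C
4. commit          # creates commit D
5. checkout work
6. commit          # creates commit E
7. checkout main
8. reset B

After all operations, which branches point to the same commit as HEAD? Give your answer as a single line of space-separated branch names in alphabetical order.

After op 1 (commit): HEAD=main@B [main=B]
After op 2 (branch): HEAD=main@B [main=B work=B]
After op 3 (commit): HEAD=main@C [main=C work=B]
After op 4 (commit): HEAD=main@D [main=D work=B]
After op 5 (checkout): HEAD=work@B [main=D work=B]
After op 6 (commit): HEAD=work@E [main=D work=E]
After op 7 (checkout): HEAD=main@D [main=D work=E]
After op 8 (reset): HEAD=main@B [main=B work=E]

Answer: main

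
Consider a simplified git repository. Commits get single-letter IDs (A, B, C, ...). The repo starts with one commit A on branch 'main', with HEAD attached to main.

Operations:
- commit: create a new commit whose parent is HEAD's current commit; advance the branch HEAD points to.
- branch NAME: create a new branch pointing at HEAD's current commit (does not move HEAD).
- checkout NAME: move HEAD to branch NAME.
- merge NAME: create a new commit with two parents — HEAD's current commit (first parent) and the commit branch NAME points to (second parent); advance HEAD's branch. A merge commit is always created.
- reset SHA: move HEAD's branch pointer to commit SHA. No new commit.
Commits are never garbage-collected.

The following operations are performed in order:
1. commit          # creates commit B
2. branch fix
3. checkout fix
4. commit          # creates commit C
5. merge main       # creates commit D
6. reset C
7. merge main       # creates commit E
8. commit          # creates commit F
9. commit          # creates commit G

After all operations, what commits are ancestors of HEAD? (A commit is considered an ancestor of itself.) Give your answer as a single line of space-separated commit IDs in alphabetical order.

Answer: A B C E F G

Derivation:
After op 1 (commit): HEAD=main@B [main=B]
After op 2 (branch): HEAD=main@B [fix=B main=B]
After op 3 (checkout): HEAD=fix@B [fix=B main=B]
After op 4 (commit): HEAD=fix@C [fix=C main=B]
After op 5 (merge): HEAD=fix@D [fix=D main=B]
After op 6 (reset): HEAD=fix@C [fix=C main=B]
After op 7 (merge): HEAD=fix@E [fix=E main=B]
After op 8 (commit): HEAD=fix@F [fix=F main=B]
After op 9 (commit): HEAD=fix@G [fix=G main=B]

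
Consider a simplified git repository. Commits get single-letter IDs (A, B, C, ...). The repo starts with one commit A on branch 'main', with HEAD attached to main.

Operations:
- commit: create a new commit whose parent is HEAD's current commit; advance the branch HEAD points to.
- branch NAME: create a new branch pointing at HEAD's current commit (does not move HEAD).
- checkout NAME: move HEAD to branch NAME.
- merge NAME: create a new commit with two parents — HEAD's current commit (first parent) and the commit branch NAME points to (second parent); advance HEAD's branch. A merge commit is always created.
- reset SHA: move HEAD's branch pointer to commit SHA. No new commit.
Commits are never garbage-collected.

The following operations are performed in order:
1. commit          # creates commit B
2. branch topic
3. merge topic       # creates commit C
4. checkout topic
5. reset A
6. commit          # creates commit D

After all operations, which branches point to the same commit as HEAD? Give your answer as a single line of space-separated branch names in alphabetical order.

After op 1 (commit): HEAD=main@B [main=B]
After op 2 (branch): HEAD=main@B [main=B topic=B]
After op 3 (merge): HEAD=main@C [main=C topic=B]
After op 4 (checkout): HEAD=topic@B [main=C topic=B]
After op 5 (reset): HEAD=topic@A [main=C topic=A]
After op 6 (commit): HEAD=topic@D [main=C topic=D]

Answer: topic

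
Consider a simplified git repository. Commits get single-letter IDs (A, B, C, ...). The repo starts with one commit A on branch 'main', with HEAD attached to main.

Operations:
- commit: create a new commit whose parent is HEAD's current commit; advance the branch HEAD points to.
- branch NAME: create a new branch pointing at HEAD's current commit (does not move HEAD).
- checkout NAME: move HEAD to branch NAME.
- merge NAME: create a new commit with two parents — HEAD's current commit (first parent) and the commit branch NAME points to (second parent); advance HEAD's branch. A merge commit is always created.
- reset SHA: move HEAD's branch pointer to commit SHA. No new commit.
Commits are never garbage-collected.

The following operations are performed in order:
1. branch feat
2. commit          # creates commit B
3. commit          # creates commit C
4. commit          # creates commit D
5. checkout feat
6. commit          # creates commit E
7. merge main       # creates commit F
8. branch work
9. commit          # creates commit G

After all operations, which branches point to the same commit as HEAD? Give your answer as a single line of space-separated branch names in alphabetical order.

Answer: feat

Derivation:
After op 1 (branch): HEAD=main@A [feat=A main=A]
After op 2 (commit): HEAD=main@B [feat=A main=B]
After op 3 (commit): HEAD=main@C [feat=A main=C]
After op 4 (commit): HEAD=main@D [feat=A main=D]
After op 5 (checkout): HEAD=feat@A [feat=A main=D]
After op 6 (commit): HEAD=feat@E [feat=E main=D]
After op 7 (merge): HEAD=feat@F [feat=F main=D]
After op 8 (branch): HEAD=feat@F [feat=F main=D work=F]
After op 9 (commit): HEAD=feat@G [feat=G main=D work=F]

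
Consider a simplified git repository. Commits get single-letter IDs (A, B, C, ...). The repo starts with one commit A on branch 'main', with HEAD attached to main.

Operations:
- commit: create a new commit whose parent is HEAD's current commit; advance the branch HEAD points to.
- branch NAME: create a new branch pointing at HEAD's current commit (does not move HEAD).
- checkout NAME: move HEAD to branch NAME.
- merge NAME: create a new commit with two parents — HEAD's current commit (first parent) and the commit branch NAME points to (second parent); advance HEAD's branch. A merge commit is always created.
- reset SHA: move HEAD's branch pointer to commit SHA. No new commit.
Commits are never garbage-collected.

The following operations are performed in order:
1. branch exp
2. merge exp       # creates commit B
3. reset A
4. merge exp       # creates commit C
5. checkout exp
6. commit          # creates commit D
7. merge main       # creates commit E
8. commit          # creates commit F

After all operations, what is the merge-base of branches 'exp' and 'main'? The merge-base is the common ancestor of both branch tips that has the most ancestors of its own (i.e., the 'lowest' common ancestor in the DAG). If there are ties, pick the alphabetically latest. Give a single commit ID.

After op 1 (branch): HEAD=main@A [exp=A main=A]
After op 2 (merge): HEAD=main@B [exp=A main=B]
After op 3 (reset): HEAD=main@A [exp=A main=A]
After op 4 (merge): HEAD=main@C [exp=A main=C]
After op 5 (checkout): HEAD=exp@A [exp=A main=C]
After op 6 (commit): HEAD=exp@D [exp=D main=C]
After op 7 (merge): HEAD=exp@E [exp=E main=C]
After op 8 (commit): HEAD=exp@F [exp=F main=C]
ancestors(exp=F): ['A', 'C', 'D', 'E', 'F']
ancestors(main=C): ['A', 'C']
common: ['A', 'C']

Answer: C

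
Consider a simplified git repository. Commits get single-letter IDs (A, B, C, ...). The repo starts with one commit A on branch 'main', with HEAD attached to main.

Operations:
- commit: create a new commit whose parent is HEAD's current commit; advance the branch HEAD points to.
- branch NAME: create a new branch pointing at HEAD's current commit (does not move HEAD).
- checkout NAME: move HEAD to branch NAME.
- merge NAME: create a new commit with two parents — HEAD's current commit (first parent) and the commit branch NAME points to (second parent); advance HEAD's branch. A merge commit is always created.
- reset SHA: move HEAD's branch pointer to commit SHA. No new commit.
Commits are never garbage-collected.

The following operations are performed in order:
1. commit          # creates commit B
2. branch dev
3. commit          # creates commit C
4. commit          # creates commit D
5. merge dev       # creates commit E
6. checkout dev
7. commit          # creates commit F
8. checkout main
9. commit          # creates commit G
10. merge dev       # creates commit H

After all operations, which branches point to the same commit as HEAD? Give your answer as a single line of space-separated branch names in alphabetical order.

After op 1 (commit): HEAD=main@B [main=B]
After op 2 (branch): HEAD=main@B [dev=B main=B]
After op 3 (commit): HEAD=main@C [dev=B main=C]
After op 4 (commit): HEAD=main@D [dev=B main=D]
After op 5 (merge): HEAD=main@E [dev=B main=E]
After op 6 (checkout): HEAD=dev@B [dev=B main=E]
After op 7 (commit): HEAD=dev@F [dev=F main=E]
After op 8 (checkout): HEAD=main@E [dev=F main=E]
After op 9 (commit): HEAD=main@G [dev=F main=G]
After op 10 (merge): HEAD=main@H [dev=F main=H]

Answer: main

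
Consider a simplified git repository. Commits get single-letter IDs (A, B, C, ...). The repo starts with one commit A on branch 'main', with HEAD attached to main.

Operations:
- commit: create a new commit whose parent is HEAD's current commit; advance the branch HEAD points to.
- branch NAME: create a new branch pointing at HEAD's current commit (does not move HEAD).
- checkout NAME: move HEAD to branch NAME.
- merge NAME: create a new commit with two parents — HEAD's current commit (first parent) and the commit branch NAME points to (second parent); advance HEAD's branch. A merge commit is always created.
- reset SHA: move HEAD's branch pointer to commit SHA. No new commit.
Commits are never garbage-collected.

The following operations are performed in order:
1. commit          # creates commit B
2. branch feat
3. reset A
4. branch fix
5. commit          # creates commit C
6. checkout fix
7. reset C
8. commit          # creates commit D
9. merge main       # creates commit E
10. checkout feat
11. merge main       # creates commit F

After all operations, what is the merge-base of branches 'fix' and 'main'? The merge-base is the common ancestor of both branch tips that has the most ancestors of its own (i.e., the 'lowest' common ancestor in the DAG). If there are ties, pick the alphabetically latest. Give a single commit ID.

Answer: C

Derivation:
After op 1 (commit): HEAD=main@B [main=B]
After op 2 (branch): HEAD=main@B [feat=B main=B]
After op 3 (reset): HEAD=main@A [feat=B main=A]
After op 4 (branch): HEAD=main@A [feat=B fix=A main=A]
After op 5 (commit): HEAD=main@C [feat=B fix=A main=C]
After op 6 (checkout): HEAD=fix@A [feat=B fix=A main=C]
After op 7 (reset): HEAD=fix@C [feat=B fix=C main=C]
After op 8 (commit): HEAD=fix@D [feat=B fix=D main=C]
After op 9 (merge): HEAD=fix@E [feat=B fix=E main=C]
After op 10 (checkout): HEAD=feat@B [feat=B fix=E main=C]
After op 11 (merge): HEAD=feat@F [feat=F fix=E main=C]
ancestors(fix=E): ['A', 'C', 'D', 'E']
ancestors(main=C): ['A', 'C']
common: ['A', 'C']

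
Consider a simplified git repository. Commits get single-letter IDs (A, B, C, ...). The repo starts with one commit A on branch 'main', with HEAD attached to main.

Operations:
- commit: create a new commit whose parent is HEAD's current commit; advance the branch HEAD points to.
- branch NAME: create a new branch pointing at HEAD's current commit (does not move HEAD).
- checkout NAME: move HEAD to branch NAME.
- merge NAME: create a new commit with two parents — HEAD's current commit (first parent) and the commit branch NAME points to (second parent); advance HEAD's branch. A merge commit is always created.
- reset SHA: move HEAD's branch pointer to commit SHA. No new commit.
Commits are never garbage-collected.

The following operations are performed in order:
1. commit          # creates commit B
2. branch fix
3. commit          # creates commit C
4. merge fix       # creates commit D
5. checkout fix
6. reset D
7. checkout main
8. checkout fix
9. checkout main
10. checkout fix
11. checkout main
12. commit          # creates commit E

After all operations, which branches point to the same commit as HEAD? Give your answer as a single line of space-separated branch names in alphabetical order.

Answer: main

Derivation:
After op 1 (commit): HEAD=main@B [main=B]
After op 2 (branch): HEAD=main@B [fix=B main=B]
After op 3 (commit): HEAD=main@C [fix=B main=C]
After op 4 (merge): HEAD=main@D [fix=B main=D]
After op 5 (checkout): HEAD=fix@B [fix=B main=D]
After op 6 (reset): HEAD=fix@D [fix=D main=D]
After op 7 (checkout): HEAD=main@D [fix=D main=D]
After op 8 (checkout): HEAD=fix@D [fix=D main=D]
After op 9 (checkout): HEAD=main@D [fix=D main=D]
After op 10 (checkout): HEAD=fix@D [fix=D main=D]
After op 11 (checkout): HEAD=main@D [fix=D main=D]
After op 12 (commit): HEAD=main@E [fix=D main=E]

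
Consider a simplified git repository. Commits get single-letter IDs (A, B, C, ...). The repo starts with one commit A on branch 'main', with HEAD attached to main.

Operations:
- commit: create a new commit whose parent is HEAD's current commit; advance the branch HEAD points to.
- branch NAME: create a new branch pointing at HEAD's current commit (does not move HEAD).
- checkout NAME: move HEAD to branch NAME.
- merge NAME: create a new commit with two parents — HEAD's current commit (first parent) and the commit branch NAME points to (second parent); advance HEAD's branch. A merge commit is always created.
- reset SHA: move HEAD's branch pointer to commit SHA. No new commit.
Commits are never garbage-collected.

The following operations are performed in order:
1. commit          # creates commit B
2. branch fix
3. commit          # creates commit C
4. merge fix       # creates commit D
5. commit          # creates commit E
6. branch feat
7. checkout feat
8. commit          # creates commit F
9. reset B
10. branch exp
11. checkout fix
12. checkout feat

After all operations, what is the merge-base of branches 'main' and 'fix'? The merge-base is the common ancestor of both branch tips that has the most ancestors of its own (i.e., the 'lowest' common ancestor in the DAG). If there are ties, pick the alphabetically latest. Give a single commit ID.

Answer: B

Derivation:
After op 1 (commit): HEAD=main@B [main=B]
After op 2 (branch): HEAD=main@B [fix=B main=B]
After op 3 (commit): HEAD=main@C [fix=B main=C]
After op 4 (merge): HEAD=main@D [fix=B main=D]
After op 5 (commit): HEAD=main@E [fix=B main=E]
After op 6 (branch): HEAD=main@E [feat=E fix=B main=E]
After op 7 (checkout): HEAD=feat@E [feat=E fix=B main=E]
After op 8 (commit): HEAD=feat@F [feat=F fix=B main=E]
After op 9 (reset): HEAD=feat@B [feat=B fix=B main=E]
After op 10 (branch): HEAD=feat@B [exp=B feat=B fix=B main=E]
After op 11 (checkout): HEAD=fix@B [exp=B feat=B fix=B main=E]
After op 12 (checkout): HEAD=feat@B [exp=B feat=B fix=B main=E]
ancestors(main=E): ['A', 'B', 'C', 'D', 'E']
ancestors(fix=B): ['A', 'B']
common: ['A', 'B']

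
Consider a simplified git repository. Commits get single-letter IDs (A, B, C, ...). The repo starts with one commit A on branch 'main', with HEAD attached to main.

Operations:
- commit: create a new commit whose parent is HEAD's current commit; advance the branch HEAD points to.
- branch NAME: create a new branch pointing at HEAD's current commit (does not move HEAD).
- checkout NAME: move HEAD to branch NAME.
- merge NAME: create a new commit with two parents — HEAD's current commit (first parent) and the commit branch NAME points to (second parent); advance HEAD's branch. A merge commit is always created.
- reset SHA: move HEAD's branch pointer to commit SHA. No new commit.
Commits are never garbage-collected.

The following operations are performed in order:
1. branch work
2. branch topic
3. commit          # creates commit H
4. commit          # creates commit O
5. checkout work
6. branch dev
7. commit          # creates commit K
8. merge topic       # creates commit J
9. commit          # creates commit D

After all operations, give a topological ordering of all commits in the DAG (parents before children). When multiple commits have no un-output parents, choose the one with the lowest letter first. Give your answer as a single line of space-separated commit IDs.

Answer: A H K J D O

Derivation:
After op 1 (branch): HEAD=main@A [main=A work=A]
After op 2 (branch): HEAD=main@A [main=A topic=A work=A]
After op 3 (commit): HEAD=main@H [main=H topic=A work=A]
After op 4 (commit): HEAD=main@O [main=O topic=A work=A]
After op 5 (checkout): HEAD=work@A [main=O topic=A work=A]
After op 6 (branch): HEAD=work@A [dev=A main=O topic=A work=A]
After op 7 (commit): HEAD=work@K [dev=A main=O topic=A work=K]
After op 8 (merge): HEAD=work@J [dev=A main=O topic=A work=J]
After op 9 (commit): HEAD=work@D [dev=A main=O topic=A work=D]
commit A: parents=[]
commit D: parents=['J']
commit H: parents=['A']
commit J: parents=['K', 'A']
commit K: parents=['A']
commit O: parents=['H']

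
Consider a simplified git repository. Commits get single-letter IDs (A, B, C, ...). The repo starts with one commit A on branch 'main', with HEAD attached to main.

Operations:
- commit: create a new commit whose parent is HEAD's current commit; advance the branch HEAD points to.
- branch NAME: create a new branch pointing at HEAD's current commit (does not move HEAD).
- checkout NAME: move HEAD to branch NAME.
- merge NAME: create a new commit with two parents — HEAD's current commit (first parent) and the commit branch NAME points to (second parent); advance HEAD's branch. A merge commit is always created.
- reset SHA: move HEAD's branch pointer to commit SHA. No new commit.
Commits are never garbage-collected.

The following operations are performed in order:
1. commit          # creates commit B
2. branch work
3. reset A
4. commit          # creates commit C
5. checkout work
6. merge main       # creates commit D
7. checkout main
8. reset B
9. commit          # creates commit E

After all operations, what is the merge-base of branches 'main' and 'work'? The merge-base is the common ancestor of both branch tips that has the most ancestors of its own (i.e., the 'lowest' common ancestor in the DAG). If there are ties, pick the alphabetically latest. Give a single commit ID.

After op 1 (commit): HEAD=main@B [main=B]
After op 2 (branch): HEAD=main@B [main=B work=B]
After op 3 (reset): HEAD=main@A [main=A work=B]
After op 4 (commit): HEAD=main@C [main=C work=B]
After op 5 (checkout): HEAD=work@B [main=C work=B]
After op 6 (merge): HEAD=work@D [main=C work=D]
After op 7 (checkout): HEAD=main@C [main=C work=D]
After op 8 (reset): HEAD=main@B [main=B work=D]
After op 9 (commit): HEAD=main@E [main=E work=D]
ancestors(main=E): ['A', 'B', 'E']
ancestors(work=D): ['A', 'B', 'C', 'D']
common: ['A', 'B']

Answer: B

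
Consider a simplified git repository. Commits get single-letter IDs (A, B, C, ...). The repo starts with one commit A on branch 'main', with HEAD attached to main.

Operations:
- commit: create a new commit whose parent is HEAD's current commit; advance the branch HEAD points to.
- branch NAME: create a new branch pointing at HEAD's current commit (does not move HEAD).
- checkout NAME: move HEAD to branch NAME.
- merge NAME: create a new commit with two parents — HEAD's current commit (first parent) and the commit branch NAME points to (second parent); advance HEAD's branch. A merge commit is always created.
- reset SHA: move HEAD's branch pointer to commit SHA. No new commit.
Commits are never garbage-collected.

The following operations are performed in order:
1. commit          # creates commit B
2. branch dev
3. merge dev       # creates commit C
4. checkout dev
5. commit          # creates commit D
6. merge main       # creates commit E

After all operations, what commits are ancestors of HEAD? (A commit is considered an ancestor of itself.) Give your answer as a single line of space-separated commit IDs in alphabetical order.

Answer: A B C D E

Derivation:
After op 1 (commit): HEAD=main@B [main=B]
After op 2 (branch): HEAD=main@B [dev=B main=B]
After op 3 (merge): HEAD=main@C [dev=B main=C]
After op 4 (checkout): HEAD=dev@B [dev=B main=C]
After op 5 (commit): HEAD=dev@D [dev=D main=C]
After op 6 (merge): HEAD=dev@E [dev=E main=C]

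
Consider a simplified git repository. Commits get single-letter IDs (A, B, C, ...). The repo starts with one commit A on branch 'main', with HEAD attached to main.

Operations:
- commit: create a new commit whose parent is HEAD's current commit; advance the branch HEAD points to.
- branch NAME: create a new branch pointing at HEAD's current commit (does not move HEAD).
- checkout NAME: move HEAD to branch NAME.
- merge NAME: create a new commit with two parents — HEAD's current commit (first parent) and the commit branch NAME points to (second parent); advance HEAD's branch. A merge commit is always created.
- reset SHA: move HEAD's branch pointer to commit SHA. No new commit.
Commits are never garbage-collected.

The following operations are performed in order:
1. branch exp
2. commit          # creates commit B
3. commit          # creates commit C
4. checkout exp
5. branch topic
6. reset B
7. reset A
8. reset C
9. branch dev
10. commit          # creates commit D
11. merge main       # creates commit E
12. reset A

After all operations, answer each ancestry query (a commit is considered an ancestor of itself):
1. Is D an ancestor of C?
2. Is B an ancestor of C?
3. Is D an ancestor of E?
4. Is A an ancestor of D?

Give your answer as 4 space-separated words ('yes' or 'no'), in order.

Answer: no yes yes yes

Derivation:
After op 1 (branch): HEAD=main@A [exp=A main=A]
After op 2 (commit): HEAD=main@B [exp=A main=B]
After op 3 (commit): HEAD=main@C [exp=A main=C]
After op 4 (checkout): HEAD=exp@A [exp=A main=C]
After op 5 (branch): HEAD=exp@A [exp=A main=C topic=A]
After op 6 (reset): HEAD=exp@B [exp=B main=C topic=A]
After op 7 (reset): HEAD=exp@A [exp=A main=C topic=A]
After op 8 (reset): HEAD=exp@C [exp=C main=C topic=A]
After op 9 (branch): HEAD=exp@C [dev=C exp=C main=C topic=A]
After op 10 (commit): HEAD=exp@D [dev=C exp=D main=C topic=A]
After op 11 (merge): HEAD=exp@E [dev=C exp=E main=C topic=A]
After op 12 (reset): HEAD=exp@A [dev=C exp=A main=C topic=A]
ancestors(C) = {A,B,C}; D in? no
ancestors(C) = {A,B,C}; B in? yes
ancestors(E) = {A,B,C,D,E}; D in? yes
ancestors(D) = {A,B,C,D}; A in? yes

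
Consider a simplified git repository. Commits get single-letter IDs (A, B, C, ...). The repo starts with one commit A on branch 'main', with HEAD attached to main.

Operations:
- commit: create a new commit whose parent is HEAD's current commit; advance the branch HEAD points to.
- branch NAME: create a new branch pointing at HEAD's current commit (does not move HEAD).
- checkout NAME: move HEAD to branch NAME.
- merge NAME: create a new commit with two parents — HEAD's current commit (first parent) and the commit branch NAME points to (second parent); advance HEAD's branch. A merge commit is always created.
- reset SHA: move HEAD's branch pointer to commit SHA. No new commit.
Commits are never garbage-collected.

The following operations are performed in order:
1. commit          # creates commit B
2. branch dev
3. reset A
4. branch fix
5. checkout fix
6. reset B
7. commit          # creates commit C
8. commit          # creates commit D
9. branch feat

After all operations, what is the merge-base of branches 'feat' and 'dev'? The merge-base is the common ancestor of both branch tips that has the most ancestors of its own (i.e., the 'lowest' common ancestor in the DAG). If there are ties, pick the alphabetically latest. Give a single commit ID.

After op 1 (commit): HEAD=main@B [main=B]
After op 2 (branch): HEAD=main@B [dev=B main=B]
After op 3 (reset): HEAD=main@A [dev=B main=A]
After op 4 (branch): HEAD=main@A [dev=B fix=A main=A]
After op 5 (checkout): HEAD=fix@A [dev=B fix=A main=A]
After op 6 (reset): HEAD=fix@B [dev=B fix=B main=A]
After op 7 (commit): HEAD=fix@C [dev=B fix=C main=A]
After op 8 (commit): HEAD=fix@D [dev=B fix=D main=A]
After op 9 (branch): HEAD=fix@D [dev=B feat=D fix=D main=A]
ancestors(feat=D): ['A', 'B', 'C', 'D']
ancestors(dev=B): ['A', 'B']
common: ['A', 'B']

Answer: B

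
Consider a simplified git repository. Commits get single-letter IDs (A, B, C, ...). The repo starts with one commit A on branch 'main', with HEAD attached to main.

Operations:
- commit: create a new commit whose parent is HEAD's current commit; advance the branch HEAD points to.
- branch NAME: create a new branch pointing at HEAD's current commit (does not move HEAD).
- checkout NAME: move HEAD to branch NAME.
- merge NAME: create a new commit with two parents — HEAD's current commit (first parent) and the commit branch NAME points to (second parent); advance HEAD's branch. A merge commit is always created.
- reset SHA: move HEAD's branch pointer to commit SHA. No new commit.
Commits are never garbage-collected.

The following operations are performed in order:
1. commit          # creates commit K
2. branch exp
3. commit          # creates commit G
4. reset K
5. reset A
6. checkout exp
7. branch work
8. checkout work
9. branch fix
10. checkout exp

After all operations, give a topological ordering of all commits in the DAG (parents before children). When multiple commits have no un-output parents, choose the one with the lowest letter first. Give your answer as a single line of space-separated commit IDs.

After op 1 (commit): HEAD=main@K [main=K]
After op 2 (branch): HEAD=main@K [exp=K main=K]
After op 3 (commit): HEAD=main@G [exp=K main=G]
After op 4 (reset): HEAD=main@K [exp=K main=K]
After op 5 (reset): HEAD=main@A [exp=K main=A]
After op 6 (checkout): HEAD=exp@K [exp=K main=A]
After op 7 (branch): HEAD=exp@K [exp=K main=A work=K]
After op 8 (checkout): HEAD=work@K [exp=K main=A work=K]
After op 9 (branch): HEAD=work@K [exp=K fix=K main=A work=K]
After op 10 (checkout): HEAD=exp@K [exp=K fix=K main=A work=K]
commit A: parents=[]
commit G: parents=['K']
commit K: parents=['A']

Answer: A K G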